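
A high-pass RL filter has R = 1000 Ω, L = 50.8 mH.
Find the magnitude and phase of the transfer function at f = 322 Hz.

Step 1 — Angular frequency: ω = 2π·322 = 2023 rad/s.
Step 2 — Transfer function: H(jω) = jωL/(R + jωL).
Step 3 — Numerator jωL = j·102.8; denominator R + jωL = 1000 + j102.8.
Step 4 — H = 0.01045 + j0.1017.
Step 5 — Magnitude: |H| = 0.1022 (-19.8 dB); phase: φ = 84.1°.

|H| = 0.1022 (-19.8 dB), φ = 84.1°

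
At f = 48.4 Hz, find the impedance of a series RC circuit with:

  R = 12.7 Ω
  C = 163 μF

Step 1 — Angular frequency: ω = 2π·f = 2π·48.4 = 304.1 rad/s.
Step 2 — Component impedances:
  R: Z = R = 12.7 Ω
  C: Z = 1/(jωC) = -j/(ω·C) = 0 - j20.17 Ω
Step 3 — Series combination: Z_total = R + C = 12.7 - j20.17 Ω = 23.84∠-57.8° Ω.

Z = 12.7 - j20.17 Ω = 23.84∠-57.8° Ω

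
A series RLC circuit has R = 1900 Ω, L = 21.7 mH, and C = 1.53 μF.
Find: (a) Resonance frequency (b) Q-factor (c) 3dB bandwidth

Step 1 — Resonance: ω₀ = 1/√(LC) = 1/√(0.0217·1.53e-06) = 5488 rad/s.
Step 2 — f₀ = ω₀/(2π) = 873.5 Hz.
Step 3 — Series Q: Q = ω₀L/R = 5488·0.0217/1900 = 0.06268.
Step 4 — Bandwidth: Δω = ω₀/Q = 8.756e+04 rad/s; BW = Δω/(2π) = 1.394e+04 Hz.

(a) f₀ = 873.5 Hz  (b) Q = 0.06268  (c) BW = 1.394e+04 Hz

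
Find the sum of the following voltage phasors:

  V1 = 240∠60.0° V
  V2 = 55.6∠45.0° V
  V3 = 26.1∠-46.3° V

Step 1 — Convert each phasor to rectangular form:
  V1 = 240·(cos(60.0°) + j·sin(60.0°)) = 120 + j207.8 V
  V2 = 55.6·(cos(45.0°) + j·sin(45.0°)) = 39.32 + j39.32 V
  V3 = 26.1·(cos(-46.3°) + j·sin(-46.3°)) = 18.03 - j18.87 V
Step 2 — Sum components: V_total = 177.3 + j228.3 V.
Step 3 — Convert to polar: |V_total| = 289.1 V, ∠V_total = 52.2°.

V_total = 289.1∠52.2° V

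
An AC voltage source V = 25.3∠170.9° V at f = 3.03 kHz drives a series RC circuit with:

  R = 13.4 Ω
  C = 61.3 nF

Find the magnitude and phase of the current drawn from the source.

Step 1 — Angular frequency: ω = 2π·f = 2π·3030 = 1.904e+04 rad/s.
Step 2 — Component impedances:
  R: Z = R = 13.4 Ω
  C: Z = 1/(jωC) = -j/(ω·C) = 0 - j856.9 Ω
Step 3 — Series combination: Z_total = R + C = 13.4 - j856.9 Ω = 857∠-89.1° Ω.
Step 4 — Source phasor: V = 25.3∠170.9° V = -24.98 + j4.001 V.
Step 5 — Ohm's law: I = V / Z_total = (-24.98 + j4.001) / (13.4 - j856.9) = -0.005124 - j0.02907 A.
Step 6 — Convert to polar: |I| = 0.02952 A, ∠I = -100.0°.

I = 0.02952∠-100.0° A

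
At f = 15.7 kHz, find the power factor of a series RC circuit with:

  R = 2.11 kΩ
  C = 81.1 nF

Step 1 — Angular frequency: ω = 2π·f = 2π·1.57e+04 = 9.865e+04 rad/s.
Step 2 — Component impedances:
  R: Z = R = 2110 Ω
  C: Z = 1/(jωC) = -j/(ω·C) = 0 - j125 Ω
Step 3 — Series combination: Z_total = R + C = 2110 - j125 Ω = 2114∠-3.4° Ω.
Step 4 — Power factor: PF = cos(φ) = Re(Z)/|Z| = 2110/2113.7 = 0.9982.
Step 5 — Type: Im(Z) = -125 ⇒ leading (phase φ = -3.4°).

PF = 0.9982 (leading, φ = -3.4°)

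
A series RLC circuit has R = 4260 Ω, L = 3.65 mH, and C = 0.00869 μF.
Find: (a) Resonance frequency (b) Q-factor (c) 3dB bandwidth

Step 1 — Resonance: ω₀ = 1/√(LC) = 1/√(0.00365·8.69e-09) = 1.776e+05 rad/s.
Step 2 — f₀ = ω₀/(2π) = 2.826e+04 Hz.
Step 3 — Series Q: Q = ω₀L/R = 1.776e+05·0.00365/4260 = 0.1521.
Step 4 — Bandwidth: Δω = ω₀/Q = 1.167e+06 rad/s; BW = Δω/(2π) = 1.858e+05 Hz.

(a) f₀ = 2.826e+04 Hz  (b) Q = 0.1521  (c) BW = 1.858e+05 Hz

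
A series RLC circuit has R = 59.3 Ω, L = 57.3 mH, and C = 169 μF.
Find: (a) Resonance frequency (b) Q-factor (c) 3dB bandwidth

Step 1 — Resonance: ω₀ = 1/√(LC) = 1/√(0.0573·0.000169) = 321.4 rad/s.
Step 2 — f₀ = ω₀/(2π) = 51.14 Hz.
Step 3 — Series Q: Q = ω₀L/R = 321.4·0.0573/59.3 = 0.3105.
Step 4 — Bandwidth: Δω = ω₀/Q = 1035 rad/s; BW = Δω/(2π) = 164.7 Hz.

(a) f₀ = 51.14 Hz  (b) Q = 0.3105  (c) BW = 164.7 Hz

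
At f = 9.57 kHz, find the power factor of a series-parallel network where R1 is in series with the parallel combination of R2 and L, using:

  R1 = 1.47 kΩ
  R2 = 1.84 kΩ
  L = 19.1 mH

Step 1 — Angular frequency: ω = 2π·f = 2π·9570 = 6.013e+04 rad/s.
Step 2 — Component impedances:
  R1: Z = R = 1470 Ω
  R2: Z = R = 1840 Ω
  L: Z = jωL = j·6.013e+04·0.0191 = 0 + j1148 Ω
Step 3 — Parallel branch: R2 || L = 1/(1/R2 + 1/L) = 515.9 + j826.5 Ω.
Step 4 — Series with R1: Z_total = R1 + (R2 || L) = 1986 + j826.5 Ω = 2151∠22.6° Ω.
Step 5 — Power factor: PF = cos(φ) = Re(Z)/|Z| = 1985.9/2151 = 0.9232.
Step 6 — Type: Im(Z) = 826.5 ⇒ lagging (phase φ = 22.6°).

PF = 0.9232 (lagging, φ = 22.6°)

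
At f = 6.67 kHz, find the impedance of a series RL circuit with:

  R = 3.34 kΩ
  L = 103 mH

Step 1 — Angular frequency: ω = 2π·f = 2π·6670 = 4.191e+04 rad/s.
Step 2 — Component impedances:
  R: Z = R = 3340 Ω
  L: Z = jωL = j·4.191e+04·0.103 = 0 + j4317 Ω
Step 3 — Series combination: Z_total = R + L = 3340 + j4317 Ω = 5458∠52.3° Ω.

Z = 3340 + j4317 Ω = 5458∠52.3° Ω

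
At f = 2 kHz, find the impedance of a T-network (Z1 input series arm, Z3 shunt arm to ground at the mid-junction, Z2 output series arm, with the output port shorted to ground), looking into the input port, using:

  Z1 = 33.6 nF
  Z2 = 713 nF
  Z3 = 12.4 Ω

Step 1 — Angular frequency: ω = 2π·f = 2π·2000 = 1.257e+04 rad/s.
Step 2 — Component impedances:
  Z1: Z = 1/(jωC) = -j/(ω·C) = 0 - j2368 Ω
  Z2: Z = 1/(jωC) = -j/(ω·C) = 0 - j111.6 Ω
  Z3: Z = R = 12.4 Ω
Step 3 — With the output port shorted to ground, the output series arm Z2 runs from the junction to ground; the shunt arm Z3 also runs from the junction to ground. They appear in parallel: Z3 || Z2 = 12.25 - j1.361 Ω.
Step 4 — Series with input arm Z1: Z_in = Z1 + (Z3 || Z2) = 12.25 - j2370 Ω = 2370∠-89.7° Ω.

Z = 12.25 - j2370 Ω = 2370∠-89.7° Ω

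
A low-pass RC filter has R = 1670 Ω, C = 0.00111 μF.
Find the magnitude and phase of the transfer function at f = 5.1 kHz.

Step 1 — Angular frequency: ω = 2π·5100 = 3.204e+04 rad/s.
Step 2 — Transfer function: H(jω) = 1/(1 + jωRC).
Step 3 — Denominator: 1 + jωRC = 1 + j·3.204e+04·1670·1.11e-09 = 1 + j0.0594.
Step 4 — H = 0.9965 - j0.05919.
Step 5 — Magnitude: |H| = 0.9982 (-0.0 dB); phase: φ = -3.4°.

|H| = 0.9982 (-0.0 dB), φ = -3.4°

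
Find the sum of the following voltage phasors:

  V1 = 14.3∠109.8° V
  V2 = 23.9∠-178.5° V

Step 1 — Convert each phasor to rectangular form:
  V1 = 14.3·(cos(109.8°) + j·sin(109.8°)) = -4.844 + j13.45 V
  V2 = 23.9·(cos(-178.5°) + j·sin(-178.5°)) = -23.89 - j0.6256 V
Step 2 — Sum components: V_total = -28.74 + j12.83 V.
Step 3 — Convert to polar: |V_total| = 31.47 V, ∠V_total = 155.9°.

V_total = 31.47∠155.9° V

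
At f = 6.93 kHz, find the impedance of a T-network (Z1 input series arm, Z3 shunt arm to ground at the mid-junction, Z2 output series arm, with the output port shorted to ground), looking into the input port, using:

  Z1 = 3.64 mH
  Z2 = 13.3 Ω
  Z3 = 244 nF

Step 1 — Angular frequency: ω = 2π·f = 2π·6930 = 4.354e+04 rad/s.
Step 2 — Component impedances:
  Z1: Z = jωL = j·4.354e+04·0.00364 = 0 + j158.5 Ω
  Z2: Z = R = 13.3 Ω
  Z3: Z = 1/(jωC) = -j/(ω·C) = 0 - j94.12 Ω
Step 3 — With the output port shorted to ground, the output series arm Z2 runs from the junction to ground; the shunt arm Z3 also runs from the junction to ground. They appear in parallel: Z3 || Z2 = 13.04 - j1.843 Ω.
Step 4 — Series with input arm Z1: Z_in = Z1 + (Z3 || Z2) = 13.04 + j156.7 Ω = 157.2∠85.2° Ω.

Z = 13.04 + j156.7 Ω = 157.2∠85.2° Ω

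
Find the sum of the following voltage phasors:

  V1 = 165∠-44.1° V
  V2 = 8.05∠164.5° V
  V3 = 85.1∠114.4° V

Step 1 — Convert each phasor to rectangular form:
  V1 = 165·(cos(-44.1°) + j·sin(-44.1°)) = 118.5 - j114.8 V
  V2 = 8.05·(cos(164.5°) + j·sin(164.5°)) = -7.757 + j2.151 V
  V3 = 85.1·(cos(114.4°) + j·sin(114.4°)) = -35.16 + j77.5 V
Step 2 — Sum components: V_total = 75.58 - j35.18 V.
Step 3 — Convert to polar: |V_total| = 83.36 V, ∠V_total = -25.0°.

V_total = 83.36∠-25.0° V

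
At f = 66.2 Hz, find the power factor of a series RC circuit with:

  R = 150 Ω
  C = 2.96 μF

Step 1 — Angular frequency: ω = 2π·f = 2π·66.2 = 415.9 rad/s.
Step 2 — Component impedances:
  R: Z = R = 150 Ω
  C: Z = 1/(jωC) = -j/(ω·C) = 0 - j812.2 Ω
Step 3 — Series combination: Z_total = R + C = 150 - j812.2 Ω = 825.9∠-79.5° Ω.
Step 4 — Power factor: PF = cos(φ) = Re(Z)/|Z| = 150/825.9 = 0.1816.
Step 5 — Type: Im(Z) = -812.2 ⇒ leading (phase φ = -79.5°).

PF = 0.1816 (leading, φ = -79.5°)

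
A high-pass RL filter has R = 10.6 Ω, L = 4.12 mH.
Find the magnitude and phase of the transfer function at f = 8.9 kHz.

Step 1 — Angular frequency: ω = 2π·8900 = 5.592e+04 rad/s.
Step 2 — Transfer function: H(jω) = jωL/(R + jωL).
Step 3 — Numerator jωL = j·230.4; denominator R + jωL = 10.6 + j230.4.
Step 4 — H = 0.9979 + j0.04591.
Step 5 — Magnitude: |H| = 0.9989 (-0.0 dB); phase: φ = 2.6°.

|H| = 0.9989 (-0.0 dB), φ = 2.6°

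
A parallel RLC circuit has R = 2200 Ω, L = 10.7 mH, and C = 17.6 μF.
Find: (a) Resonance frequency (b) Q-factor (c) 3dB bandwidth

Step 1 — Resonance: ω₀ = 1/√(LC) = 1/√(0.0107·1.76e-05) = 2304 rad/s.
Step 2 — f₀ = ω₀/(2π) = 366.8 Hz.
Step 3 — Parallel Q: Q = R/(ω₀L) = 2200/(2304·0.0107) = 89.23.
Step 4 — Bandwidth: Δω = ω₀/Q = 25.83 rad/s; BW = Δω/(2π) = 4.11 Hz.

(a) f₀ = 366.8 Hz  (b) Q = 89.23  (c) BW = 4.11 Hz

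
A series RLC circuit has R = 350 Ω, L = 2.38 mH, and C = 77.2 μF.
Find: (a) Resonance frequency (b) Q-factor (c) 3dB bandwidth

Step 1 — Resonance: ω₀ = 1/√(LC) = 1/√(0.00238·7.72e-05) = 2333 rad/s.
Step 2 — f₀ = ω₀/(2π) = 371.3 Hz.
Step 3 — Series Q: Q = ω₀L/R = 2333·0.00238/350 = 0.01586.
Step 4 — Bandwidth: Δω = ω₀/Q = 1.471e+05 rad/s; BW = Δω/(2π) = 2.341e+04 Hz.

(a) f₀ = 371.3 Hz  (b) Q = 0.01586  (c) BW = 2.341e+04 Hz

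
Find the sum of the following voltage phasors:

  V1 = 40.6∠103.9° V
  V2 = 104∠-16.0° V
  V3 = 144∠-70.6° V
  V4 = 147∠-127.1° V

Step 1 — Convert each phasor to rectangular form:
  V1 = 40.6·(cos(103.9°) + j·sin(103.9°)) = -9.753 + j39.41 V
  V2 = 104·(cos(-16.0°) + j·sin(-16.0°)) = 99.97 - j28.67 V
  V3 = 144·(cos(-70.6°) + j·sin(-70.6°)) = 47.83 - j135.8 V
  V4 = 147·(cos(-127.1°) + j·sin(-127.1°)) = -88.67 - j117.2 V
Step 2 — Sum components: V_total = 49.38 - j242.3 V.
Step 3 — Convert to polar: |V_total| = 247.3 V, ∠V_total = -78.5°.

V_total = 247.3∠-78.5° V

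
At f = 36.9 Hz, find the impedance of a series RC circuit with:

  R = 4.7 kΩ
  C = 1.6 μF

Step 1 — Angular frequency: ω = 2π·f = 2π·36.9 = 231.8 rad/s.
Step 2 — Component impedances:
  R: Z = R = 4700 Ω
  C: Z = 1/(jωC) = -j/(ω·C) = 0 - j2696 Ω
Step 3 — Series combination: Z_total = R + C = 4700 - j2696 Ω = 5418∠-29.8° Ω.

Z = 4700 - j2696 Ω = 5418∠-29.8° Ω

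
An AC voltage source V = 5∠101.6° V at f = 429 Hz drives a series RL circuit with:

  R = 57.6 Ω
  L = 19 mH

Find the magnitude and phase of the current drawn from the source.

Step 1 — Angular frequency: ω = 2π·f = 2π·429 = 2695 rad/s.
Step 2 — Component impedances:
  R: Z = R = 57.6 Ω
  L: Z = jωL = j·2695·0.019 = 0 + j51.21 Ω
Step 3 — Series combination: Z_total = R + L = 57.6 + j51.21 Ω = 77.08∠41.6° Ω.
Step 4 — Source phasor: V = 5∠101.6° V = -1.005 + j4.898 V.
Step 5 — Ohm's law: I = V / Z_total = (-1.005 + j4.898) / (57.6 + j51.21) = 0.03248 + j0.05616 A.
Step 6 — Convert to polar: |I| = 0.06487 A, ∠I = 60.0°.

I = 0.06487∠60.0° A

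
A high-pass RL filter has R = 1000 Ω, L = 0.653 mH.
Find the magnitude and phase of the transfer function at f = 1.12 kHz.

Step 1 — Angular frequency: ω = 2π·1120 = 7037 rad/s.
Step 2 — Transfer function: H(jω) = jωL/(R + jωL).
Step 3 — Numerator jωL = j·4.595; denominator R + jωL = 1000 + j4.595.
Step 4 — H = 2.112e-05 + j0.004595.
Step 5 — Magnitude: |H| = 0.004595 (-46.8 dB); phase: φ = 89.7°.

|H| = 0.004595 (-46.8 dB), φ = 89.7°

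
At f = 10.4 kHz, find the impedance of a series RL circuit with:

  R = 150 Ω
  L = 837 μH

Step 1 — Angular frequency: ω = 2π·f = 2π·1.04e+04 = 6.535e+04 rad/s.
Step 2 — Component impedances:
  R: Z = R = 150 Ω
  L: Z = jωL = j·6.535e+04·0.000837 = 0 + j54.69 Ω
Step 3 — Series combination: Z_total = R + L = 150 + j54.69 Ω = 159.7∠20.0° Ω.

Z = 150 + j54.69 Ω = 159.7∠20.0° Ω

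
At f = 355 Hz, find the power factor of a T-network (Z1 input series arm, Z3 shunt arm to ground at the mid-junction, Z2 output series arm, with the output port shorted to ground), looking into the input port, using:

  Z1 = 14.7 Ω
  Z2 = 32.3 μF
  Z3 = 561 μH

Step 1 — Angular frequency: ω = 2π·f = 2π·355 = 2231 rad/s.
Step 2 — Component impedances:
  Z1: Z = R = 14.7 Ω
  Z2: Z = 1/(jωC) = -j/(ω·C) = 0 - j13.88 Ω
  Z3: Z = jωL = j·2231·0.000561 = 0 + j1.251 Ω
Step 3 — With the output port shorted to ground, the output series arm Z2 runs from the junction to ground; the shunt arm Z3 also runs from the junction to ground. They appear in parallel: Z3 || Z2 = 0 + j1.375 Ω.
Step 4 — Series with input arm Z1: Z_in = Z1 + (Z3 || Z2) = 14.7 + j1.375 Ω = 14.76∠5.3° Ω.
Step 5 — Power factor: PF = cos(φ) = Re(Z)/|Z| = 14.7/14.764 = 0.9957.
Step 6 — Type: Im(Z) = 1.375 ⇒ lagging (phase φ = 5.3°).

PF = 0.9957 (lagging, φ = 5.3°)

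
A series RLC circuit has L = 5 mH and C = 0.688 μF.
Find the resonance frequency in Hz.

Step 1 — Resonance condition Im(Z)=0 gives ω₀ = 1/√(LC).
Step 2 — ω₀ = 1/√(0.005·6.88e-07) = 1.705e+04 rad/s.
Step 3 — f₀ = ω₀/(2π) = 2714 Hz.

f₀ = 2714 Hz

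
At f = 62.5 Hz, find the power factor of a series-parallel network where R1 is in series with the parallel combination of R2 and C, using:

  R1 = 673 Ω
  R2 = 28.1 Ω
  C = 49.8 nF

Step 1 — Angular frequency: ω = 2π·f = 2π·62.5 = 392.7 rad/s.
Step 2 — Component impedances:
  R1: Z = R = 673 Ω
  R2: Z = R = 28.1 Ω
  C: Z = 1/(jωC) = -j/(ω·C) = 0 - j5.113e+04 Ω
Step 3 — Parallel branch: R2 || C = 1/(1/R2 + 1/C) = 28.1 - j0.01544 Ω.
Step 4 — Series with R1: Z_total = R1 + (R2 || C) = 701.1 - j0.01544 Ω = 701.1∠-0.0° Ω.
Step 5 — Power factor: PF = cos(φ) = Re(Z)/|Z| = 701.1/701.1 = 1.
Step 6 — Type: Im(Z) = -0.01544 ⇒ leading (phase φ = -0.0°).

PF = 1 (leading, φ = -0.0°)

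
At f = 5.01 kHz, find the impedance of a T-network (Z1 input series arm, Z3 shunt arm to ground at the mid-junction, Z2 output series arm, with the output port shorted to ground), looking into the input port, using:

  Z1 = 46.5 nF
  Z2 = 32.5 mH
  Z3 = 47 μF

Step 1 — Angular frequency: ω = 2π·f = 2π·5010 = 3.148e+04 rad/s.
Step 2 — Component impedances:
  Z1: Z = 1/(jωC) = -j/(ω·C) = 0 - j683.2 Ω
  Z2: Z = jωL = j·3.148e+04·0.0325 = 0 + j1023 Ω
  Z3: Z = 1/(jωC) = -j/(ω·C) = 0 - j0.6759 Ω
Step 3 — With the output port shorted to ground, the output series arm Z2 runs from the junction to ground; the shunt arm Z3 also runs from the junction to ground. They appear in parallel: Z3 || Z2 = 0 - j0.6764 Ω.
Step 4 — Series with input arm Z1: Z_in = Z1 + (Z3 || Z2) = 0 - j683.8 Ω = 683.8∠-90.0° Ω.

Z = 0 - j683.8 Ω = 683.8∠-90.0° Ω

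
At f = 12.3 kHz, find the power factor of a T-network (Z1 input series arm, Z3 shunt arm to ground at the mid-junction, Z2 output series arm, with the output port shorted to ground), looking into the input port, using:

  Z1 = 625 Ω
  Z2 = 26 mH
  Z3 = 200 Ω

Step 1 — Angular frequency: ω = 2π·f = 2π·1.23e+04 = 7.728e+04 rad/s.
Step 2 — Component impedances:
  Z1: Z = R = 625 Ω
  Z2: Z = jωL = j·7.728e+04·0.026 = 0 + j2009 Ω
  Z3: Z = R = 200 Ω
Step 3 — With the output port shorted to ground, the output series arm Z2 runs from the junction to ground; the shunt arm Z3 also runs from the junction to ground. They appear in parallel: Z3 || Z2 = 198 + j19.71 Ω.
Step 4 — Series with input arm Z1: Z_in = Z1 + (Z3 || Z2) = 823 + j19.71 Ω = 823.3∠1.4° Ω.
Step 5 — Power factor: PF = cos(φ) = Re(Z)/|Z| = 823.04/823.27 = 0.9997.
Step 6 — Type: Im(Z) = 19.71 ⇒ lagging (phase φ = 1.4°).

PF = 0.9997 (lagging, φ = 1.4°)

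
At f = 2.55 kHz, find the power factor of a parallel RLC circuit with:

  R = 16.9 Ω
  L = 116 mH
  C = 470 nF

Step 1 — Angular frequency: ω = 2π·f = 2π·2550 = 1.602e+04 rad/s.
Step 2 — Component impedances:
  R: Z = R = 16.9 Ω
  L: Z = jωL = j·1.602e+04·0.116 = 0 + j1859 Ω
  C: Z = 1/(jωC) = -j/(ω·C) = 0 - j132.8 Ω
Step 3 — Parallel combination: 1/Z_total = 1/R + 1/L + 1/C; Z_total = 16.67 - j1.97 Ω = 16.78∠-6.7° Ω.
Step 4 — Power factor: PF = cos(φ) = Re(Z)/|Z| = 16.667/16.783 = 0.9931.
Step 5 — Type: Im(Z) = -1.97 ⇒ leading (phase φ = -6.7°).

PF = 0.9931 (leading, φ = -6.7°)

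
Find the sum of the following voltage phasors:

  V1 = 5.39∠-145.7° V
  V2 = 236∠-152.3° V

Step 1 — Convert each phasor to rectangular form:
  V1 = 5.39·(cos(-145.7°) + j·sin(-145.7°)) = -4.453 - j3.037 V
  V2 = 236·(cos(-152.3°) + j·sin(-152.3°)) = -209 - j109.7 V
Step 2 — Sum components: V_total = -213.4 - j112.7 V.
Step 3 — Convert to polar: |V_total| = 241.4 V, ∠V_total = -152.2°.

V_total = 241.4∠-152.2° V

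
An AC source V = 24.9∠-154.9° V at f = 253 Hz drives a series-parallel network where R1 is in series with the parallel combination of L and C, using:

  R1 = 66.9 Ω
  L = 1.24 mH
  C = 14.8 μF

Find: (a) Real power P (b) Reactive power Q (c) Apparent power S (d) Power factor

Step 1 — Angular frequency: ω = 2π·f = 2π·253 = 1590 rad/s.
Step 2 — Component impedances:
  R1: Z = R = 66.9 Ω
  L: Z = jωL = j·1590·0.00124 = 0 + j1.971 Ω
  C: Z = 1/(jωC) = -j/(ω·C) = 0 - j42.5 Ω
Step 3 — Parallel branch: L || C = 1/(1/L + 1/C) = 0 + j2.067 Ω.
Step 4 — Series with R1: Z_total = R1 + (L || C) = 66.9 + j2.067 Ω = 66.93∠1.8° Ω.
Step 5 — Source phasor: V = 24.9∠-154.9° V = -22.55 - j10.56 V.
Step 6 — Current: I = V / Z = -0.3416 - j0.1473 A = 0.372∠-156.7° A.
Step 7 — Complex power: S = V·I* = 9.259 + j0.2861 VA.
Step 8 — Real power: P = Re(S) = 9.259 W.
Step 9 — Reactive power: Q = Im(S) = 0.2861 VAR.
Step 10 — Apparent power: |S| = 9.263 VA.
Step 11 — Power factor: PF = P/|S| = 0.9995 (lagging).

(a) P = 9.259 W  (b) Q = 0.2861 VAR  (c) S = 9.263 VA  (d) PF = 0.9995 (lagging)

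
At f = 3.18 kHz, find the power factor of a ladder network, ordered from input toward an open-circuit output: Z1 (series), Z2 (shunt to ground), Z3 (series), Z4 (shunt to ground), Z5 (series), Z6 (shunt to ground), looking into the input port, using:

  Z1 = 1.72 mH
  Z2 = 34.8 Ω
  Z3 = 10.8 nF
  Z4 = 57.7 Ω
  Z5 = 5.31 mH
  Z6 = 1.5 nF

Step 1 — Angular frequency: ω = 2π·f = 2π·3180 = 1.998e+04 rad/s.
Step 2 — Component impedances:
  Z1: Z = jωL = j·1.998e+04·0.00172 = 0 + j34.37 Ω
  Z2: Z = R = 34.8 Ω
  Z3: Z = 1/(jωC) = -j/(ω·C) = 0 - j4634 Ω
  Z4: Z = R = 57.7 Ω
  Z5: Z = jωL = j·1.998e+04·0.00531 = 0 + j106.1 Ω
  Z6: Z = 1/(jωC) = -j/(ω·C) = 0 - j3.337e+04 Ω
Step 3 — Ladder network (open output): work backward from the far end, alternating series and parallel combinations. Z_in = 34.79 + j34.11 Ω = 48.72∠44.4° Ω.
Step 4 — Power factor: PF = cos(φ) = Re(Z)/|Z| = 34.79/48.72 = 0.7141.
Step 5 — Type: Im(Z) = 34.11 ⇒ lagging (phase φ = 44.4°).

PF = 0.7141 (lagging, φ = 44.4°)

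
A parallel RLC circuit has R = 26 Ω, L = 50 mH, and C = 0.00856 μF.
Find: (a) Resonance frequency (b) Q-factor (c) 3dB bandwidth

Step 1 — Resonance: ω₀ = 1/√(LC) = 1/√(0.05·8.56e-09) = 4.834e+04 rad/s.
Step 2 — f₀ = ω₀/(2π) = 7693 Hz.
Step 3 — Parallel Q: Q = R/(ω₀L) = 26/(4.834e+04·0.05) = 0.01076.
Step 4 — Bandwidth: Δω = ω₀/Q = 4.493e+06 rad/s; BW = Δω/(2π) = 7.151e+05 Hz.

(a) f₀ = 7693 Hz  (b) Q = 0.01076  (c) BW = 7.151e+05 Hz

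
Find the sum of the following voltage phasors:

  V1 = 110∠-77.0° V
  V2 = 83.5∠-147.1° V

Step 1 — Convert each phasor to rectangular form:
  V1 = 110·(cos(-77.0°) + j·sin(-77.0°)) = 24.74 - j107.2 V
  V2 = 83.5·(cos(-147.1°) + j·sin(-147.1°)) = -70.11 - j45.36 V
Step 2 — Sum components: V_total = -45.36 - j152.5 V.
Step 3 — Convert to polar: |V_total| = 159.1 V, ∠V_total = -106.6°.

V_total = 159.1∠-106.6° V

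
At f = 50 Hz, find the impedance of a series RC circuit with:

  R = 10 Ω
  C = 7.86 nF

Step 1 — Angular frequency: ω = 2π·f = 2π·50 = 314.2 rad/s.
Step 2 — Component impedances:
  R: Z = R = 10 Ω
  C: Z = 1/(jωC) = -j/(ω·C) = 0 - j4.05e+05 Ω
Step 3 — Series combination: Z_total = R + C = 10 - j4.05e+05 Ω = 4.05e+05∠-90.0° Ω.

Z = 10 - j4.05e+05 Ω = 4.05e+05∠-90.0° Ω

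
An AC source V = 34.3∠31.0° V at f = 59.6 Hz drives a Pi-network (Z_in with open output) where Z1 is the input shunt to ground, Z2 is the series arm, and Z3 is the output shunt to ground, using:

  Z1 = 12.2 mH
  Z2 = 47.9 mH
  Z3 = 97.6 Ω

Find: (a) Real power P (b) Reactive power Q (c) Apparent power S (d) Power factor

Step 1 — Angular frequency: ω = 2π·f = 2π·59.6 = 374.5 rad/s.
Step 2 — Component impedances:
  Z1: Z = jωL = j·374.5·0.0122 = 0 + j4.569 Ω
  Z2: Z = jωL = j·374.5·0.0479 = 0 + j17.94 Ω
  Z3: Z = R = 97.6 Ω
Step 3 — With open output, the series arm Z2 and the output shunt Z3 appear in series to ground: Z2 + Z3 = 97.6 + j17.94 Ω.
Step 4 — Parallel with input shunt Z1: Z_in = Z1 || (Z2 + Z3) = 0.2031 + j4.522 Ω = 4.526∠87.4° Ω.
Step 5 — Source phasor: V = 34.3∠31.0° V = 29.4 + j17.67 V.
Step 6 — Current: I = V / Z = 4.19 - j6.314 A = 7.578∠-56.4° A.
Step 7 — Complex power: S = V·I* = 11.66 + j259.7 VA.
Step 8 — Real power: P = Re(S) = 11.66 W.
Step 9 — Reactive power: Q = Im(S) = 259.7 VAR.
Step 10 — Apparent power: |S| = 259.9 VA.
Step 11 — Power factor: PF = P/|S| = 0.04486 (lagging).

(a) P = 11.66 W  (b) Q = 259.7 VAR  (c) S = 259.9 VA  (d) PF = 0.04486 (lagging)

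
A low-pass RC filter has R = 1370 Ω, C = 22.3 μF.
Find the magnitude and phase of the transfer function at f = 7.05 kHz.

Step 1 — Angular frequency: ω = 2π·7050 = 4.43e+04 rad/s.
Step 2 — Transfer function: H(jω) = 1/(1 + jωRC).
Step 3 — Denominator: 1 + jωRC = 1 + j·4.43e+04·1370·2.23e-05 = 1 + j1353.
Step 4 — H = 5.46e-07 - j0.0007389.
Step 5 — Magnitude: |H| = 0.0007389 (-62.6 dB); phase: φ = -90.0°.

|H| = 0.0007389 (-62.6 dB), φ = -90.0°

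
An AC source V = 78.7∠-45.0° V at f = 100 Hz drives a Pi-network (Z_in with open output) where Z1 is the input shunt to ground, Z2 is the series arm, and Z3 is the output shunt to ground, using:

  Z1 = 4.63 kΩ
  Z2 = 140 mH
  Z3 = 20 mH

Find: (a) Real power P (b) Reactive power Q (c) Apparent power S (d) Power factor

Step 1 — Angular frequency: ω = 2π·f = 2π·100 = 628.3 rad/s.
Step 2 — Component impedances:
  Z1: Z = R = 4630 Ω
  Z2: Z = jωL = j·628.3·0.14 = 0 + j87.96 Ω
  Z3: Z = jωL = j·628.3·0.02 = 0 + j12.57 Ω
Step 3 — With open output, the series arm Z2 and the output shunt Z3 appear in series to ground: Z2 + Z3 = 0 + j100.5 Ω.
Step 4 — Parallel with input shunt Z1: Z_in = Z1 || (Z2 + Z3) = 2.182 + j100.5 Ω = 100.5∠88.8° Ω.
Step 5 — Source phasor: V = 78.7∠-45.0° V = 55.65 - j55.65 V.
Step 6 — Current: I = V / Z = -0.5415 - j0.5656 A = 0.783∠-133.8° A.
Step 7 — Complex power: S = V·I* = 1.338 + j61.61 VA.
Step 8 — Real power: P = Re(S) = 1.338 W.
Step 9 — Reactive power: Q = Im(S) = 61.61 VAR.
Step 10 — Apparent power: |S| = 61.62 VA.
Step 11 — Power factor: PF = P/|S| = 0.02171 (lagging).

(a) P = 1.338 W  (b) Q = 61.61 VAR  (c) S = 61.62 VA  (d) PF = 0.02171 (lagging)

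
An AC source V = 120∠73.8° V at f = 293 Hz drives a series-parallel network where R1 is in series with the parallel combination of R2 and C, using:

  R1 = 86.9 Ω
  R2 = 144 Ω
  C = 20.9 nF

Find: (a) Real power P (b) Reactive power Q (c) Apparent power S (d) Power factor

Step 1 — Angular frequency: ω = 2π·f = 2π·293 = 1841 rad/s.
Step 2 — Component impedances:
  R1: Z = R = 86.9 Ω
  R2: Z = R = 144 Ω
  C: Z = 1/(jωC) = -j/(ω·C) = 0 - j2.599e+04 Ω
Step 3 — Parallel branch: R2 || C = 1/(1/R2 + 1/C) = 144 - j0.7978 Ω.
Step 4 — Series with R1: Z_total = R1 + (R2 || C) = 230.9 - j0.7978 Ω = 230.9∠-0.2° Ω.
Step 5 — Source phasor: V = 120∠73.8° V = 33.48 + j115.2 V.
Step 6 — Current: I = V / Z = 0.1433 + j0.4996 A = 0.5197∠74.0° A.
Step 7 — Complex power: S = V·I* = 62.37 - j0.2155 VA.
Step 8 — Real power: P = Re(S) = 62.37 W.
Step 9 — Reactive power: Q = Im(S) = -0.2155 VAR.
Step 10 — Apparent power: |S| = 62.37 VA.
Step 11 — Power factor: PF = P/|S| = 1 (leading).

(a) P = 62.37 W  (b) Q = -0.2155 VAR  (c) S = 62.37 VA  (d) PF = 1 (leading)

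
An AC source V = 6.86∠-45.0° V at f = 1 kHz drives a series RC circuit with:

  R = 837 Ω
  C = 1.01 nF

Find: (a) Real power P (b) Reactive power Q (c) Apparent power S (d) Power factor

Step 1 — Angular frequency: ω = 2π·f = 2π·1000 = 6283 rad/s.
Step 2 — Component impedances:
  R: Z = R = 837 Ω
  C: Z = 1/(jωC) = -j/(ω·C) = 0 - j1.576e+05 Ω
Step 3 — Series combination: Z_total = R + C = 837 - j1.576e+05 Ω = 1.576e+05∠-89.7° Ω.
Step 4 — Source phasor: V = 6.86∠-45.0° V = 4.851 - j4.851 V.
Step 5 — Current: I = V / Z = 3.095e-05 + j3.062e-05 A = 4.353e-05∠44.7° A.
Step 6 — Complex power: S = V·I* = 1.586e-06 - j0.0002986 VA.
Step 7 — Real power: P = Re(S) = 1.586e-06 W.
Step 8 — Reactive power: Q = Im(S) = -0.0002986 VAR.
Step 9 — Apparent power: |S| = 0.0002986 VA.
Step 10 — Power factor: PF = P/|S| = 0.005312 (leading).

(a) P = 1.586e-06 W  (b) Q = -0.0002986 VAR  (c) S = 0.0002986 VA  (d) PF = 0.005312 (leading)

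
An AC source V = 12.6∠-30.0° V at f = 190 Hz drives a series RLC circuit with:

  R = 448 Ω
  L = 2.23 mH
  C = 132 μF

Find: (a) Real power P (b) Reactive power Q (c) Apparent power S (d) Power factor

Step 1 — Angular frequency: ω = 2π·f = 2π·190 = 1194 rad/s.
Step 2 — Component impedances:
  R: Z = R = 448 Ω
  L: Z = jωL = j·1194·0.00223 = 0 + j2.662 Ω
  C: Z = 1/(jωC) = -j/(ω·C) = 0 - j6.346 Ω
Step 3 — Series combination: Z_total = R + L + C = 448 - j3.684 Ω = 448∠-0.5° Ω.
Step 4 — Source phasor: V = 12.6∠-30.0° V = 10.91 - j6.3 V.
Step 5 — Current: I = V / Z = 0.02447 - j0.01386 A = 0.02812∠-29.5° A.
Step 6 — Complex power: S = V·I* = 0.3544 - j0.002914 VA.
Step 7 — Real power: P = Re(S) = 0.3544 W.
Step 8 — Reactive power: Q = Im(S) = -0.002914 VAR.
Step 9 — Apparent power: |S| = 0.3544 VA.
Step 10 — Power factor: PF = P/|S| = 1 (leading).

(a) P = 0.3544 W  (b) Q = -0.002914 VAR  (c) S = 0.3544 VA  (d) PF = 1 (leading)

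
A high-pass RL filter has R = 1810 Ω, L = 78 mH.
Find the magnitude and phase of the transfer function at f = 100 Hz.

Step 1 — Angular frequency: ω = 2π·100 = 628.3 rad/s.
Step 2 — Transfer function: H(jω) = jωL/(R + jωL).
Step 3 — Numerator jωL = j·49.01; denominator R + jωL = 1810 + j49.01.
Step 4 — H = 0.0007326 + j0.02706.
Step 5 — Magnitude: |H| = 0.02707 (-31.4 dB); phase: φ = 88.4°.

|H| = 0.02707 (-31.4 dB), φ = 88.4°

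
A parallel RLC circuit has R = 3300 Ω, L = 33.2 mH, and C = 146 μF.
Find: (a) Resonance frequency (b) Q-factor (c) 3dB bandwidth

Step 1 — Resonance: ω₀ = 1/√(LC) = 1/√(0.0332·0.000146) = 454.2 rad/s.
Step 2 — f₀ = ω₀/(2π) = 72.29 Hz.
Step 3 — Parallel Q: Q = R/(ω₀L) = 3300/(454.2·0.0332) = 218.8.
Step 4 — Bandwidth: Δω = ω₀/Q = 2.076 rad/s; BW = Δω/(2π) = 0.3303 Hz.

(a) f₀ = 72.29 Hz  (b) Q = 218.8  (c) BW = 0.3303 Hz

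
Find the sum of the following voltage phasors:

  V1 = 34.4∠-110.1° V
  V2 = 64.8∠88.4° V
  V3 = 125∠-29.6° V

Step 1 — Convert each phasor to rectangular form:
  V1 = 34.4·(cos(-110.1°) + j·sin(-110.1°)) = -11.82 - j32.3 V
  V2 = 64.8·(cos(88.4°) + j·sin(88.4°)) = 1.809 + j64.77 V
  V3 = 125·(cos(-29.6°) + j·sin(-29.6°)) = 108.7 - j61.74 V
Step 2 — Sum components: V_total = 98.67 - j29.27 V.
Step 3 — Convert to polar: |V_total| = 102.9 V, ∠V_total = -16.5°.

V_total = 102.9∠-16.5° V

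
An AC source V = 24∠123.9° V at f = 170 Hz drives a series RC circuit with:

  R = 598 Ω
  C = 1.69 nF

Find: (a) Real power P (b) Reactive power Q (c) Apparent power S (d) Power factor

Step 1 — Angular frequency: ω = 2π·f = 2π·170 = 1068 rad/s.
Step 2 — Component impedances:
  R: Z = R = 598 Ω
  C: Z = 1/(jωC) = -j/(ω·C) = 0 - j5.54e+05 Ω
Step 3 — Series combination: Z_total = R + C = 598 - j5.54e+05 Ω = 5.54e+05∠-89.9° Ω.
Step 4 — Source phasor: V = 24∠123.9° V = -13.39 + j19.92 V.
Step 5 — Current: I = V / Z = -3.599e-05 - j2.412e-05 A = 4.332e-05∠-146.2° A.
Step 6 — Complex power: S = V·I* = 1.122e-06 - j0.00104 VA.
Step 7 — Real power: P = Re(S) = 1.122e-06 W.
Step 8 — Reactive power: Q = Im(S) = -0.00104 VAR.
Step 9 — Apparent power: |S| = 0.00104 VA.
Step 10 — Power factor: PF = P/|S| = 0.001079 (leading).

(a) P = 1.122e-06 W  (b) Q = -0.00104 VAR  (c) S = 0.00104 VA  (d) PF = 0.001079 (leading)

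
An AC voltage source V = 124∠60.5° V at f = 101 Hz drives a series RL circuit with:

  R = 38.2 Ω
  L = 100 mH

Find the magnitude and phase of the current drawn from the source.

Step 1 — Angular frequency: ω = 2π·f = 2π·101 = 634.6 rad/s.
Step 2 — Component impedances:
  R: Z = R = 38.2 Ω
  L: Z = jωL = j·634.6·0.1 = 0 + j63.46 Ω
Step 3 — Series combination: Z_total = R + L = 38.2 + j63.46 Ω = 74.07∠59.0° Ω.
Step 4 — Source phasor: V = 124∠60.5° V = 61.06 + j107.9 V.
Step 5 — Ohm's law: I = V / Z_total = (61.06 + j107.9) / (38.2 + j63.46) = 1.673 + j0.04516 A.
Step 6 — Convert to polar: |I| = 1.674 A, ∠I = 1.5°.

I = 1.674∠1.5° A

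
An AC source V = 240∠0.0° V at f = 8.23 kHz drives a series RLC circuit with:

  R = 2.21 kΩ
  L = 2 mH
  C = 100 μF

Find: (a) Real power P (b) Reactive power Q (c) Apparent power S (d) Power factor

Step 1 — Angular frequency: ω = 2π·f = 2π·8230 = 5.171e+04 rad/s.
Step 2 — Component impedances:
  R: Z = R = 2210 Ω
  L: Z = jωL = j·5.171e+04·0.002 = 0 + j103.4 Ω
  C: Z = 1/(jωC) = -j/(ω·C) = 0 - j0.1934 Ω
Step 3 — Series combination: Z_total = R + L + C = 2210 + j103.2 Ω = 2212∠2.7° Ω.
Step 4 — Source phasor: V = 240∠0.0° V = 240 V.
Step 5 — Current: I = V / Z = 0.1084 - j0.005061 A = 0.1085∠-2.7° A.
Step 6 — Complex power: S = V·I* = 26.01 + j1.215 VA.
Step 7 — Real power: P = Re(S) = 26.01 W.
Step 8 — Reactive power: Q = Im(S) = 1.215 VAR.
Step 9 — Apparent power: |S| = 26.03 VA.
Step 10 — Power factor: PF = P/|S| = 0.9989 (lagging).

(a) P = 26.01 W  (b) Q = 1.215 VAR  (c) S = 26.03 VA  (d) PF = 0.9989 (lagging)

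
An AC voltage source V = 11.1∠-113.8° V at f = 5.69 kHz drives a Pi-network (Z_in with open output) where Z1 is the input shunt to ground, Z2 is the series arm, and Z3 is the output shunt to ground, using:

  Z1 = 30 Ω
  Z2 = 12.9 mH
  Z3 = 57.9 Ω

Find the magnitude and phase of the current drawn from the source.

Step 1 — Angular frequency: ω = 2π·f = 2π·5690 = 3.575e+04 rad/s.
Step 2 — Component impedances:
  Z1: Z = R = 30 Ω
  Z2: Z = jωL = j·3.575e+04·0.0129 = 0 + j461.2 Ω
  Z3: Z = R = 57.9 Ω
Step 3 — With open output, the series arm Z2 and the output shunt Z3 appear in series to ground: Z2 + Z3 = 57.9 + j461.2 Ω.
Step 4 — Parallel with input shunt Z1: Z_in = Z1 || (Z2 + Z3) = 29.64 + j1.883 Ω = 29.7∠3.6° Ω.
Step 5 — Source phasor: V = 11.1∠-113.8° V = -4.479 - j10.16 V.
Step 6 — Ohm's law: I = V / Z_total = (-4.479 - j10.16) / (29.64 + j1.883) = -0.1722 - j0.3317 A.
Step 7 — Convert to polar: |I| = 0.3737 A, ∠I = -117.4°.

I = 0.3737∠-117.4° A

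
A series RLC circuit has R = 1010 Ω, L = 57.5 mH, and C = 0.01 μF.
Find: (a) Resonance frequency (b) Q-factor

Step 1 — Resonance condition Im(Z)=0 gives ω₀ = 1/√(LC).
Step 2 — ω₀ = 1/√(0.0575·1e-08) = 4.17e+04 rad/s.
Step 3 — f₀ = ω₀/(2π) = 6637 Hz.
Step 4 — Series Q: Q = ω₀L/R = 4.17e+04·0.0575/1010 = 2.374.

(a) f₀ = 6637 Hz  (b) Q = 2.374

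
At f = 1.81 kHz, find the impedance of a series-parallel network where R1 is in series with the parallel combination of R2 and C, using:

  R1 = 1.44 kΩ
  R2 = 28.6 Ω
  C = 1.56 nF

Step 1 — Angular frequency: ω = 2π·f = 2π·1810 = 1.137e+04 rad/s.
Step 2 — Component impedances:
  R1: Z = R = 1440 Ω
  R2: Z = R = 28.6 Ω
  C: Z = 1/(jωC) = -j/(ω·C) = 0 - j5.637e+04 Ω
Step 3 — Parallel branch: R2 || C = 1/(1/R2 + 1/C) = 28.6 - j0.01451 Ω.
Step 4 — Series with R1: Z_total = R1 + (R2 || C) = 1469 - j0.01451 Ω = 1469∠-0.0° Ω.

Z = 1469 - j0.01451 Ω = 1469∠-0.0° Ω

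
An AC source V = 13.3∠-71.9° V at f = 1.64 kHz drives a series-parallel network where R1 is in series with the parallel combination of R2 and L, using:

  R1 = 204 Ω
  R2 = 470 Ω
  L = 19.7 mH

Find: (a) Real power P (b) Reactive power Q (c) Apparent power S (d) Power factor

Step 1 — Angular frequency: ω = 2π·f = 2π·1640 = 1.03e+04 rad/s.
Step 2 — Component impedances:
  R1: Z = R = 204 Ω
  R2: Z = R = 470 Ω
  L: Z = jωL = j·1.03e+04·0.0197 = 0 + j203 Ω
Step 3 — Parallel branch: R2 || L = 1/(1/R2 + 1/L) = 73.89 + j171.1 Ω.
Step 4 — Series with R1: Z_total = R1 + (R2 || L) = 277.9 + j171.1 Ω = 326.3∠31.6° Ω.
Step 5 — Source phasor: V = 13.3∠-71.9° V = 4.132 - j12.64 V.
Step 6 — Current: I = V / Z = -0.009527 - j0.03963 A = 0.04076∠-103.5° A.
Step 7 — Complex power: S = V·I* = 0.4616 + j0.2842 VA.
Step 8 — Real power: P = Re(S) = 0.4616 W.
Step 9 — Reactive power: Q = Im(S) = 0.2842 VAR.
Step 10 — Apparent power: |S| = 0.5421 VA.
Step 11 — Power factor: PF = P/|S| = 0.8516 (lagging).

(a) P = 0.4616 W  (b) Q = 0.2842 VAR  (c) S = 0.5421 VA  (d) PF = 0.8516 (lagging)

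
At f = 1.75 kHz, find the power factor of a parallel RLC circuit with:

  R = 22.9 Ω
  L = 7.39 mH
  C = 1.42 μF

Step 1 — Angular frequency: ω = 2π·f = 2π·1750 = 1.1e+04 rad/s.
Step 2 — Component impedances:
  R: Z = R = 22.9 Ω
  L: Z = jωL = j·1.1e+04·0.00739 = 0 + j81.26 Ω
  C: Z = 1/(jωC) = -j/(ω·C) = 0 - j64.05 Ω
Step 3 — Parallel combination: 1/Z_total = 1/R + 1/L + 1/C; Z_total = 22.77 - j1.724 Ω = 22.83∠-4.3° Ω.
Step 4 — Power factor: PF = cos(φ) = Re(Z)/|Z| = 22.769/22.835 = 0.9971.
Step 5 — Type: Im(Z) = -1.724 ⇒ leading (phase φ = -4.3°).

PF = 0.9971 (leading, φ = -4.3°)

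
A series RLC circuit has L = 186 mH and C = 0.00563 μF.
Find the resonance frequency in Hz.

Step 1 — Resonance condition Im(Z)=0 gives ω₀ = 1/√(LC).
Step 2 — ω₀ = 1/√(0.186·5.63e-09) = 3.09e+04 rad/s.
Step 3 — f₀ = ω₀/(2π) = 4918 Hz.

f₀ = 4918 Hz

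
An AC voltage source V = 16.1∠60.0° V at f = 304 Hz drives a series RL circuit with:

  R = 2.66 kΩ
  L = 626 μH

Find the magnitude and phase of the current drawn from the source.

Step 1 — Angular frequency: ω = 2π·f = 2π·304 = 1910 rad/s.
Step 2 — Component impedances:
  R: Z = R = 2660 Ω
  L: Z = jωL = j·1910·0.000626 = 0 + j1.196 Ω
Step 3 — Series combination: Z_total = R + L = 2660 + j1.196 Ω = 2660∠0.0° Ω.
Step 4 — Source phasor: V = 16.1∠60.0° V = 8.05 + j13.94 V.
Step 5 — Ohm's law: I = V / Z_total = (8.05 + j13.94) / (2660 + j1.196) = 0.003029 + j0.00524 A.
Step 6 — Convert to polar: |I| = 0.006053 A, ∠I = 60.0°.

I = 0.006053∠60.0° A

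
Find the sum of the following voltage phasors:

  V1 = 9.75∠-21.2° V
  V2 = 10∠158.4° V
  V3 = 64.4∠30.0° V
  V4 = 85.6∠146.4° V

Step 1 — Convert each phasor to rectangular form:
  V1 = 9.75·(cos(-21.2°) + j·sin(-21.2°)) = 9.09 - j3.526 V
  V2 = 10·(cos(158.4°) + j·sin(158.4°)) = -9.298 + j3.681 V
  V3 = 64.4·(cos(30.0°) + j·sin(30.0°)) = 55.77 + j32.2 V
  V4 = 85.6·(cos(146.4°) + j·sin(146.4°)) = -71.3 + j47.37 V
Step 2 — Sum components: V_total = -15.73 + j79.73 V.
Step 3 — Convert to polar: |V_total| = 81.26 V, ∠V_total = 101.2°.

V_total = 81.26∠101.2° V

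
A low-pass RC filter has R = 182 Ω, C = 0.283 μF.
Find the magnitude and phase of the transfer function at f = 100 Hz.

Step 1 — Angular frequency: ω = 2π·100 = 628.3 rad/s.
Step 2 — Transfer function: H(jω) = 1/(1 + jωRC).
Step 3 — Denominator: 1 + jωRC = 1 + j·628.3·182·2.83e-07 = 1 + j0.03236.
Step 4 — H = 0.999 - j0.03233.
Step 5 — Magnitude: |H| = 0.9995 (-0.0 dB); phase: φ = -1.9°.

|H| = 0.9995 (-0.0 dB), φ = -1.9°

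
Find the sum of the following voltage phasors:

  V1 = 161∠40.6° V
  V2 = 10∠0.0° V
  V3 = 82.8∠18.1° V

Step 1 — Convert each phasor to rectangular form:
  V1 = 161·(cos(40.6°) + j·sin(40.6°)) = 122.2 + j104.8 V
  V2 = 10·(cos(0.0°) + j·sin(0.0°)) = 10 V
  V3 = 82.8·(cos(18.1°) + j·sin(18.1°)) = 78.7 + j25.72 V
Step 2 — Sum components: V_total = 210.9 + j130.5 V.
Step 3 — Convert to polar: |V_total| = 248 V, ∠V_total = 31.7°.

V_total = 248∠31.7° V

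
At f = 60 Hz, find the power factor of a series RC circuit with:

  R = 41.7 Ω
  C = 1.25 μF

Step 1 — Angular frequency: ω = 2π·f = 2π·60 = 377 rad/s.
Step 2 — Component impedances:
  R: Z = R = 41.7 Ω
  C: Z = 1/(jωC) = -j/(ω·C) = 0 - j2122 Ω
Step 3 — Series combination: Z_total = R + C = 41.7 - j2122 Ω = 2122∠-88.9° Ω.
Step 4 — Power factor: PF = cos(φ) = Re(Z)/|Z| = 41.7/2122 = 0.01965.
Step 5 — Type: Im(Z) = -2122 ⇒ leading (phase φ = -88.9°).

PF = 0.01965 (leading, φ = -88.9°)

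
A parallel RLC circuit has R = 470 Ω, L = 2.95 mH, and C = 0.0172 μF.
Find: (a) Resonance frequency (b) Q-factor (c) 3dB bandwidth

Step 1 — Resonance: ω₀ = 1/√(LC) = 1/√(0.00295·1.72e-08) = 1.404e+05 rad/s.
Step 2 — f₀ = ω₀/(2π) = 2.234e+04 Hz.
Step 3 — Parallel Q: Q = R/(ω₀L) = 470/(1.404e+05·0.00295) = 1.135.
Step 4 — Bandwidth: Δω = ω₀/Q = 1.237e+05 rad/s; BW = Δω/(2π) = 1.969e+04 Hz.

(a) f₀ = 2.234e+04 Hz  (b) Q = 1.135  (c) BW = 1.969e+04 Hz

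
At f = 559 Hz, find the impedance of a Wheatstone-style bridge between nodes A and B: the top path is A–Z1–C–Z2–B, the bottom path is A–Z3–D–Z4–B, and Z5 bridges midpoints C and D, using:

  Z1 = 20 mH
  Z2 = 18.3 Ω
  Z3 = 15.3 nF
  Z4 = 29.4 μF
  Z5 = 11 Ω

Step 1 — Angular frequency: ω = 2π·f = 2π·559 = 3512 rad/s.
Step 2 — Component impedances:
  Z1: Z = jωL = j·3512·0.02 = 0 + j70.25 Ω
  Z2: Z = R = 18.3 Ω
  Z3: Z = 1/(jωC) = -j/(ω·C) = 0 - j1.861e+04 Ω
  Z4: Z = 1/(jωC) = -j/(ω·C) = 0 - j9.684 Ω
  Z5: Z = R = 11 Ω
Step 3 — Bridge requires nodal analysis (the Z5 bridge couples midpoints C and D, so the two paths cannot be reduced to a simple series/parallel combination). Setting node B to ground and injecting 1 A at node A, the 3-node admittance system at A, C, D solves to V_A = Z_AB = 8.044 + j67.12 Ω = 67.6∠83.2° Ω.

Z = 8.044 + j67.12 Ω = 67.6∠83.2° Ω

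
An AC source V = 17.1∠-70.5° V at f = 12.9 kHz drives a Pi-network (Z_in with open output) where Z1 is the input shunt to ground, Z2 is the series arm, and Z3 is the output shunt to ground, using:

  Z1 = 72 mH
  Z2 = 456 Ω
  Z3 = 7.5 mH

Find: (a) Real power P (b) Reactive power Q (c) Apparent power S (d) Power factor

Step 1 — Angular frequency: ω = 2π·f = 2π·1.29e+04 = 8.105e+04 rad/s.
Step 2 — Component impedances:
  Z1: Z = jωL = j·8.105e+04·0.072 = 0 + j5836 Ω
  Z2: Z = R = 456 Ω
  Z3: Z = jωL = j·8.105e+04·0.0075 = 0 + j607.9 Ω
Step 3 — With open output, the series arm Z2 and the output shunt Z3 appear in series to ground: Z2 + Z3 = 456 + j607.9 Ω.
Step 4 — Parallel with input shunt Z1: Z_in = Z1 || (Z2 + Z3) = 372.2 + j576.9 Ω = 686.5∠57.2° Ω.
Step 5 — Source phasor: V = 17.1∠-70.5° V = 5.708 - j16.12 V.
Step 6 — Current: I = V / Z = -0.01522 - j0.01972 A = 0.02491∠-127.7° A.
Step 7 — Complex power: S = V·I* = 0.2309 + j0.3579 VA.
Step 8 — Real power: P = Re(S) = 0.2309 W.
Step 9 — Reactive power: Q = Im(S) = 0.3579 VAR.
Step 10 — Apparent power: |S| = 0.4259 VA.
Step 11 — Power factor: PF = P/|S| = 0.5421 (lagging).

(a) P = 0.2309 W  (b) Q = 0.3579 VAR  (c) S = 0.4259 VA  (d) PF = 0.5421 (lagging)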